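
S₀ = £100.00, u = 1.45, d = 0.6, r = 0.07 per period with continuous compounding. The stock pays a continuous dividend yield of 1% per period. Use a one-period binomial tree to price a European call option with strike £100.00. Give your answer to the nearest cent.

Per-period risk-free factor R = e^0.07 = 1.0725; dividend-adjusted growth = e^(0.07−0.01) = 1.0618.
Risk-neutral probability p = (1.0618 − 0.6)/(1.45 − 0.6) = 0.4618/0.8500 = 0.5433
Terminal stock prices: S_u = 145, S_d = 60
Terminal payoffs (S − K): max(45, 0) = 45, max(-40, 0) = 0
Node 0 (S = 100): V_0 = e^(−0.07)·[0.5433·45.0000 + 0.4567·0.0000] = 22.7972

£22.80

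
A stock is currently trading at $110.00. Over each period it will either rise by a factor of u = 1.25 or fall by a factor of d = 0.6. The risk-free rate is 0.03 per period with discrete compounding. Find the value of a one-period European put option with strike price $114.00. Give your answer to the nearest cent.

$15.77

Risk-neutral probability p = (1 + 0.03 − 0.6)/(1.25 − 0.6) = 0.4300/0.6500 = 0.6615
Terminal stock prices: S_u = 137.5, S_d = 66
Terminal payoffs (K − S): max(-23.5, 0) = 0, max(48, 0) = 48
Node 0 (S = 110): V_0 = 1/1.03·[0.6615·0.0000 + 0.3385·48.0000] = 15.7730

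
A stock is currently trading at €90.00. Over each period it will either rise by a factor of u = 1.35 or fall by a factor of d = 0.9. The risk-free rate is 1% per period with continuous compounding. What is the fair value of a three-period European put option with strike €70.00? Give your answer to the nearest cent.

Risk-neutral probability p = (e^0.01 − 0.9)/(1.35 − 0.9) = 0.1101/0.4500 = 0.2446
Terminal stock prices: S_uuu = 221.4, S_uud = 147.6, S_udd = 98.42, S_ddd = 65.61
Terminal payoffs (K − S): max(-151.4, 0) = 0, max(-77.62, 0) = 0, max(-28.42, 0) = 0, max(4.39, 0) = 4.39
Node uu (S = 164): V_uu = e^(−0.01)·[0.2446·0.0000 + 0.7554·0.0000] = 0.0000
Node ud (S = 109.4): V_ud = e^(−0.01)·[0.2446·0.0000 + 0.7554·0.0000] = 0.0000
Node dd (S = 72.9): V_dd = e^(−0.01)·[0.2446·0.0000 + 0.7554·4.3900] = 3.2834
Node u (S = 121.5): V_u = e^(−0.01)·[0.2446·0.0000 + 0.7554·0.0000] = 0.0000
Node d (S = 81): V_d = e^(−0.01)·[0.2446·0.0000 + 0.7554·3.2834] = 2.4557
Node 0 (S = 90): V_0 = e^(−0.01)·[0.2446·0.0000 + 0.7554·2.4557] = 1.8367

€1.84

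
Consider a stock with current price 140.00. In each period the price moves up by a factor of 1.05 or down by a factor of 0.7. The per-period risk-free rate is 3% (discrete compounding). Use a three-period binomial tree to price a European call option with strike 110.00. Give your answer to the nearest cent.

39.94

Risk-neutral probability p = (1 + 0.03 − 0.7)/(1.05 − 0.7) = 0.3300/0.3500 = 0.9429
Terminal stock prices: S_uuu = 162.1, S_uud = 108, S_udd = 72.03, S_ddd = 48.02
Terminal payoffs (S − K): max(52.07, 0) = 52.07, max(-1.955, 0) = 0, max(-37.97, 0) = 0, max(-61.98, 0) = 0
Node uu (S = 154.3): V_uu = 1/1.03·[0.9429·52.0675 + 0.0571·0.0000] = 47.6623
Node ud (S = 102.9): V_ud = 1/1.03·[0.9429·0.0000 + 0.0571·0.0000] = 0.0000
Node dd (S = 68.6): V_dd = 1/1.03·[0.9429·0.0000 + 0.0571·0.0000] = 0.0000
Node u (S = 147): V_u = 1/1.03·[0.9429·47.6623 + 0.0571·0.0000] = 43.6299
Node d (S = 98): V_d = 1/1.03·[0.9429·0.0000 + 0.0571·0.0000] = 0.0000
Node 0 (S = 140): V_0 = 1/1.03·[0.9429·43.6299 + 0.0571·0.0000] = 39.9386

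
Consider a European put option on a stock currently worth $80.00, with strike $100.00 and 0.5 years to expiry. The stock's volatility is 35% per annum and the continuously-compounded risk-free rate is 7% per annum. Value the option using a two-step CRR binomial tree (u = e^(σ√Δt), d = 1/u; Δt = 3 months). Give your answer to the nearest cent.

CRR parameters: u = e^(σ√Δt) = e^(0.35·√0.25) = 1.1912, d = 1/u = 0.8395
Per-period rate: rΔt = 0.07·0.25 = 0.0175, so R = e^0.0175 = 1.0177
Risk-neutral probability p = (e^0.0175 − 0.8395)/(1.1912 − 0.8395) = 0.1782/0.3518 = 0.5065
Terminal stock prices: S_uu = 113.5, S_ud = 80, S_dd = 56.38
Terminal payoffs (K − S): max(-13.53, 0) = 0, max(20, 0) = 20, max(43.62, 0) = 43.62
Node u (S = 95.3): V_u = e^(−0.0175)·[0.5065·0.0000 + 0.4935·20.0000] = 9.6979
Node d (S = 67.16): V_d = e^(−0.0175)·[0.5065·20.0000 + 0.4935·43.6250] = 31.1087
Node 0 (S = 80): V_0 = e^(−0.0175)·[0.5065·9.6979 + 0.4935·31.1087] = 19.9116

$19.91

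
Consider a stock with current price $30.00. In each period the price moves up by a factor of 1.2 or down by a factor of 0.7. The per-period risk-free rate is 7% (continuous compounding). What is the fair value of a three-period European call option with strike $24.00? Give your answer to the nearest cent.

Risk-neutral probability p = (e^0.07 − 0.7)/(1.2 − 0.7) = 0.3725/0.5000 = 0.7450
Terminal stock prices: S_uuu = 51.84, S_uud = 30.24, S_udd = 17.64, S_ddd = 10.29
Terminal payoffs (S − K): max(27.84, 0) = 27.84, max(6.24, 0) = 6.24, max(-6.36, 0) = 0, max(-13.71, 0) = 0
Node uu (S = 43.2): V_uu = e^(−0.07)·[0.7450·27.8400 + 0.2550·6.2400] = 20.8225
Node ud (S = 25.2): V_ud = e^(−0.07)·[0.7450·6.2400 + 0.2550·0.0000] = 4.3346
Node dd (S = 14.7): V_dd = e^(−0.07)·[0.7450·0.0000 + 0.2550·0.0000] = 0.0000
Node u (S = 36): V_u = e^(−0.07)·[0.7450·20.8225 + 0.2550·4.3346] = 15.4949
Node d (S = 21): V_d = e^(−0.07)·[0.7450·4.3346 + 0.2550·0.0000] = 3.0110
Node 0 (S = 30): V_0 = e^(−0.07)·[0.7450·15.4949 + 0.2550·3.0110] = 11.4794

$11.48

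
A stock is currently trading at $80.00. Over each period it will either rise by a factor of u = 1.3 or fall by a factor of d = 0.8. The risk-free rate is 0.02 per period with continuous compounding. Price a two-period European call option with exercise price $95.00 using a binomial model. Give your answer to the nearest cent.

Risk-neutral probability p = (e^0.02 − 0.8)/(1.3 − 0.8) = 0.2202/0.5000 = 0.4404
Terminal stock prices: S_uu = 135.2, S_ud = 83.2, S_dd = 51.2
Terminal payoffs (S − K): max(40.2, 0) = 40.2, max(-11.8, 0) = 0, max(-43.8, 0) = 0
Node u (S = 104): V_u = e^(−0.02)·[0.4404·40.2000 + 0.5596·0.0000] = 17.3536
Node d (S = 64): V_d = e^(−0.02)·[0.4404·0.0000 + 0.5596·0.0000] = 0.0000
Node 0 (S = 80): V_0 = e^(−0.02)·[0.4404·17.3536 + 0.5596·0.0000] = 7.4912

$7.49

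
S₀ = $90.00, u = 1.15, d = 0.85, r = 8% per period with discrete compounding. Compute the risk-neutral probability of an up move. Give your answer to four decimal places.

Risk-neutral probability p = (1 + 0.08 − 0.85)/(1.15 − 0.85) = 0.2300/0.3000 = 0.7667

p = 0.7667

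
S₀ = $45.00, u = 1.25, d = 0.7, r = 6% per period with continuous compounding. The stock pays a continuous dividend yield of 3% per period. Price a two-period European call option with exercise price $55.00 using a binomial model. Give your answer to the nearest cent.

Per-period risk-free factor R = e^0.06 = 1.0618; dividend-adjusted growth = e^(0.06−0.03) = 1.0305.
Risk-neutral probability p = (1.0305 − 0.7)/(1.25 − 0.7) = 0.3305/0.5500 = 0.6008
Terminal stock prices: S_uu = 70.31, S_ud = 39.38, S_dd = 22.05
Terminal payoffs (S − K): max(15.31, 0) = 15.31, max(-15.62, 0) = 0, max(-32.95, 0) = 0
Node u (S = 56.25): V_u = e^(−0.06)·[0.6008·15.3125 + 0.3992·0.0000] = 8.6644
Node d (S = 31.5): V_d = e^(−0.06)·[0.6008·0.0000 + 0.3992·0.0000] = 0.0000
Node 0 (S = 45): V_0 = e^(−0.06)·[0.6008·8.6644 + 0.3992·0.0000] = 4.9026

$4.90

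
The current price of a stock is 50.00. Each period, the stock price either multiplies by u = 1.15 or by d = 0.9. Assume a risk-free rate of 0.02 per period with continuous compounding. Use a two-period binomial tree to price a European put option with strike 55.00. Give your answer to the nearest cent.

Risk-neutral probability p = (e^0.02 − 0.9)/(1.15 − 0.9) = 0.1202/0.2500 = 0.4808
Terminal stock prices: S_uu = 66.12, S_ud = 51.75, S_dd = 40.5
Terminal payoffs (K − S): max(-11.12, 0) = 0, max(3.25, 0) = 3.25, max(14.5, 0) = 14.5
Node u (S = 57.5): V_u = e^(−0.02)·[0.4808·0.0000 + 0.5192·3.2500] = 1.6540
Node d (S = 45): V_d = e^(−0.02)·[0.4808·3.2500 + 0.5192·14.5000] = 8.9109
Node 0 (S = 50): V_0 = e^(−0.02)·[0.4808·1.6540 + 0.5192·8.9109] = 5.3144

5.31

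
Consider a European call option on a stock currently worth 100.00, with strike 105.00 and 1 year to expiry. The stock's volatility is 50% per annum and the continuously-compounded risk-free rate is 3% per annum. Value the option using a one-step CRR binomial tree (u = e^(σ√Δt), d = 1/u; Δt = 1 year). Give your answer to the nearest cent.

CRR parameters: u = e^(σ√Δt) = e^(0.5·√1) = 1.6487, d = 1/u = 0.6065
Per-period rate: rΔt = 0.03·1 = 0.03, so R = e^0.03 = 1.0305
Risk-neutral probability p = (e^0.03 − 0.6065)/(1.6487 − 0.6065) = 0.4239/1.0422 = 0.4068
Terminal stock prices: S_u = 164.9, S_d = 60.65
Terminal payoffs (S − K): max(59.87, 0) = 59.87, max(-44.35, 0) = 0
Node 0 (S = 100): V_0 = e^(−0.03)·[0.4068·59.8721 + 0.5932·0.0000] = 23.6340

23.63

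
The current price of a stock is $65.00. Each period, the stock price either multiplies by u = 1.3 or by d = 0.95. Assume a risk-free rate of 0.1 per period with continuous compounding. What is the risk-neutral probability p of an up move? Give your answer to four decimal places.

p = 0.4433

Risk-neutral probability p = (e^0.1 − 0.95)/(1.3 − 0.95) = 0.1552/0.3500 = 0.4433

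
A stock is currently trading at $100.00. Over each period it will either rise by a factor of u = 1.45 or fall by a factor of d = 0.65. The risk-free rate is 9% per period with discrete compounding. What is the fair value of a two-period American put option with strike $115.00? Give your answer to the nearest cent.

$24.96

Risk-neutral probability p = (1 + 0.09 − 0.65)/(1.45 − 0.65) = 0.4400/0.8000 = 0.5500
Terminal stock prices: S_uu = 210.2, S_ud = 94.25, S_dd = 42.25
Terminal payoffs (K − S): max(-95.25, 0) = 0, max(20.75, 0) = 20.75, max(72.75, 0) = 72.75
Node u (S = 145): continuation = 1/1.09·[0.5500·0.0000 + 0.4500·20.7500] = 8.5665; exercise value = 0.0000 ≤ continuation, so V_u = 8.5665
Node d (S = 65): continuation = 1/1.09·[0.5500·20.7500 + 0.4500·72.7500] = 40.5046; exercise value = 50.0000 > continuation, so V_d = 50.0000 (exercise)
Node 0 (S = 100): continuation = 1/1.09·[0.5500·8.5665 + 0.4500·50.0000] = 24.9648; exercise value = 15.0000 ≤ continuation, so V_0 = 24.9648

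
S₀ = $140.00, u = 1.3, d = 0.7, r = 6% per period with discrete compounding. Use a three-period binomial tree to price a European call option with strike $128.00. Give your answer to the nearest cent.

$46.21

Risk-neutral probability p = (1 + 0.06 − 0.7)/(1.3 − 0.7) = 0.3600/0.6000 = 0.6000
Terminal stock prices: S_uuu = 307.6, S_uud = 165.6, S_udd = 89.18, S_ddd = 48.02
Terminal payoffs (S − K): max(179.6, 0) = 179.6, max(37.62, 0) = 37.62, max(-38.82, 0) = 0, max(-79.98, 0) = 0
Node uu (S = 236.6): V_uu = 1/1.06·[0.6000·179.5800 + 0.4000·37.6200] = 115.8453
Node ud (S = 127.4): V_ud = 1/1.06·[0.6000·37.6200 + 0.4000·0.0000] = 21.2943
Node dd (S = 68.6): V_dd = 1/1.06·[0.6000·0.0000 + 0.4000·0.0000] = 0.0000
Node u (S = 182): V_u = 1/1.06·[0.6000·115.8453 + 0.4000·21.2943] = 73.6084
Node d (S = 98): V_d = 1/1.06·[0.6000·21.2943 + 0.4000·0.0000] = 12.0534
Node 0 (S = 140): V_0 = 1/1.06·[0.6000·73.6084 + 0.4000·12.0534] = 46.2136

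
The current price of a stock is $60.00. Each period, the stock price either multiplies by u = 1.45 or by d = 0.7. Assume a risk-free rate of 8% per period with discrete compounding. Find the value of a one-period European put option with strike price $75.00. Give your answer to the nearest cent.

Risk-neutral probability p = (1 + 0.08 − 0.7)/(1.45 − 0.7) = 0.3800/0.7500 = 0.5067
Terminal stock prices: S_u = 87, S_d = 42
Terminal payoffs (K − S): max(-12, 0) = 0, max(33, 0) = 33
Node 0 (S = 60): V_0 = 1/1.08·[0.5067·0.0000 + 0.4933·33.0000] = 15.0741

$15.07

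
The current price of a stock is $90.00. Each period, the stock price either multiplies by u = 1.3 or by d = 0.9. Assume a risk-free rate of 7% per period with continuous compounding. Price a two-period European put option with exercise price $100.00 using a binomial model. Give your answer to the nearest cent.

$7.62

Risk-neutral probability p = (e^0.07 − 0.9)/(1.3 − 0.9) = 0.1725/0.4000 = 0.4313
Terminal stock prices: S_uu = 152.1, S_ud = 105.3, S_dd = 72.9
Terminal payoffs (K − S): max(-52.1, 0) = 0, max(-5.3, 0) = 0, max(27.1, 0) = 27.1
Node u (S = 117): V_u = e^(−0.07)·[0.4313·0.0000 + 0.5687·0.0000] = 0.0000
Node d (S = 81): V_d = e^(−0.07)·[0.4313·0.0000 + 0.5687·27.1000] = 14.3706
Node 0 (S = 90): V_0 = e^(−0.07)·[0.4313·0.0000 + 0.5687·14.3706] = 7.6204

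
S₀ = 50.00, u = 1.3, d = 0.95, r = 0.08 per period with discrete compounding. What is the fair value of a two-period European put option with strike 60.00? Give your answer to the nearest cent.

Risk-neutral probability p = (1 + 0.08 − 0.95)/(1.3 − 0.95) = 0.1300/0.3500 = 0.3714
Terminal stock prices: S_uu = 84.5, S_ud = 61.75, S_dd = 45.12
Terminal payoffs (K − S): max(-24.5, 0) = 0, max(-1.75, 0) = 0, max(14.88, 0) = 14.88
Node u (S = 65): V_u = 1/1.08·[0.3714·0.0000 + 0.6286·0.0000] = 0.0000
Node d (S = 47.5): V_d = 1/1.08·[0.3714·0.0000 + 0.6286·14.8750] = 8.6574
Node 0 (S = 50): V_0 = 1/1.08·[0.3714·0.0000 + 0.6286·8.6574] = 5.0387

5.04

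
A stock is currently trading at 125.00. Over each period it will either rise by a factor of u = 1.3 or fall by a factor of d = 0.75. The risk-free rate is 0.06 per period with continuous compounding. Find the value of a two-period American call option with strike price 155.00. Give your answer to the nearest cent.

Risk-neutral probability p = (e^0.06 − 0.75)/(1.3 − 0.75) = 0.3118/0.5500 = 0.5670
Terminal stock prices: S_uu = 211.3, S_ud = 121.9, S_dd = 70.31
Terminal payoffs (S − K): max(56.25, 0) = 56.25, max(-33.12, 0) = 0, max(-84.69, 0) = 0
Node u (S = 162.5): continuation = e^(−0.06)·[0.5670·56.2500 + 0.4330·0.0000] = 30.0351; exercise value = 7.5000 ≤ continuation, so V_u = 30.0351
Node d (S = 93.75): continuation = e^(−0.06)·[0.5670·0.0000 + 0.4330·0.0000] = 0.0000; exercise value = 0.0000 ≤ continuation, so V_d = 0.0000
Node 0 (S = 125): continuation = e^(−0.06)·[0.5670·30.0351 + 0.4330·0.0000] = 16.0375; exercise value = 0.0000 ≤ continuation, so V_0 = 16.0375

16.04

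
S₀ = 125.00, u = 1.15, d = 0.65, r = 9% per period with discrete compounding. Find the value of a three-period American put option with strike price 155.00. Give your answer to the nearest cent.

30.00

Risk-neutral probability p = (1 + 0.09 − 0.65)/(1.15 − 0.65) = 0.4400/0.5000 = 0.8800
Terminal stock prices: S_uuu = 190.1, S_uud = 107.5, S_udd = 60.73, S_ddd = 34.33
Terminal payoffs (K − S): max(-35.11, 0) = 0, max(47.55, 0) = 47.55, max(94.27, 0) = 94.27, max(120.7, 0) = 120.7
Node uu (S = 165.3): continuation = 1/1.09·[0.8800·0.0000 + 0.1200·47.5469] = 5.2345; exercise value = 0.0000 ≤ continuation, so V_uu = 5.2345
Node ud (S = 93.44): continuation = 1/1.09·[0.8800·47.5469 + 0.1200·94.2656] = 48.7643; exercise value = 61.5625 > continuation, so V_ud = 61.5625 (exercise)
Node dd (S = 52.81): continuation = 1/1.09·[0.8800·94.2656 + 0.1200·120.6719] = 89.3893; exercise value = 102.1875 > continuation, so V_dd = 102.1875 (exercise)
Node u (S = 143.8): continuation = 1/1.09·[0.8800·5.2345 + 0.1200·61.5625] = 11.0036; exercise value = 11.2500 > continuation, so V_u = 11.2500 (exercise)
Node d (S = 81.25): continuation = 1/1.09·[0.8800·61.5625 + 0.1200·102.1875] = 60.9518; exercise value = 73.7500 > continuation, so V_d = 73.7500 (exercise)
Node 0 (S = 125): continuation = 1/1.09·[0.8800·11.2500 + 0.1200·73.7500] = 17.2018; exercise value = 30.0000 > continuation, so V_0 = 30.0000 (exercise)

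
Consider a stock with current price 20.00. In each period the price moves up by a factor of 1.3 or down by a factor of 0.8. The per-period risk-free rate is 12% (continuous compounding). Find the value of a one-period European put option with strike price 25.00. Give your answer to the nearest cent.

2.75

Risk-neutral probability p = (e^0.12 − 0.8)/(1.3 − 0.8) = 0.3275/0.5000 = 0.6550
Terminal stock prices: S_u = 26, S_d = 16
Terminal payoffs (K − S): max(-1, 0) = 0, max(9, 0) = 9
Node 0 (S = 20): V_0 = e^(−0.12)·[0.6550·0.0000 + 0.3450·9.0000] = 2.7539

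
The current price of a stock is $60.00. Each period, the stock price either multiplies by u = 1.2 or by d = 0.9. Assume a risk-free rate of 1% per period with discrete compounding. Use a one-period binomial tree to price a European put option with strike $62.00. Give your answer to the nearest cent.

$5.02

Risk-neutral probability p = (1 + 0.01 − 0.9)/(1.2 − 0.9) = 0.1100/0.3000 = 0.3667
Terminal stock prices: S_u = 72, S_d = 54
Terminal payoffs (K − S): max(-10, 0) = 0, max(8, 0) = 8
Node 0 (S = 60): V_0 = 1/1.01·[0.3667·0.0000 + 0.6333·8.0000] = 5.0165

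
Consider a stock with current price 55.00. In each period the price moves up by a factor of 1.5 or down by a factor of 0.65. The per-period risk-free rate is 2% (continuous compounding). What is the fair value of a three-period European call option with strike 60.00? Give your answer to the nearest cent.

Risk-neutral probability p = (e^0.02 − 0.65)/(1.5 − 0.65) = 0.3702/0.8500 = 0.4355
Terminal stock prices: S_uuu = 185.6, S_uud = 80.44, S_udd = 34.86, S_ddd = 15.1
Terminal payoffs (S − K): max(125.6, 0) = 125.6, max(20.44, 0) = 20.44, max(-25.14, 0) = 0, max(-44.9, 0) = 0
Node uu (S = 123.8): V_uu = e^(−0.02)·[0.4355·125.6250 + 0.5645·20.4375] = 64.9381
Node ud (S = 53.62): V_ud = e^(−0.02)·[0.4355·20.4375 + 0.5645·0.0000] = 8.7249
Node dd (S = 23.24): V_dd = e^(−0.02)·[0.4355·0.0000 + 0.5645·0.0000] = 0.0000
Node u (S = 82.5): V_u = e^(−0.02)·[0.4355·64.9381 + 0.5645·8.7249] = 32.5499
Node d (S = 35.75): V_d = e^(−0.02)·[0.4355·8.7249 + 0.5645·0.0000] = 3.7247
Node 0 (S = 55): V_0 = e^(−0.02)·[0.4355·32.5499 + 0.5645·3.7247] = 15.9567

15.96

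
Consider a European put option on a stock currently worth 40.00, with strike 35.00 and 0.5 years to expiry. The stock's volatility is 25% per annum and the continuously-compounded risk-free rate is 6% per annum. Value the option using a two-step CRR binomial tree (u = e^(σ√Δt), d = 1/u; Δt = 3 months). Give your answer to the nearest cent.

CRR parameters: u = e^(σ√Δt) = e^(0.25·√0.25) = 1.1331, d = 1/u = 0.8825
Per-period rate: rΔt = 0.06·0.25 = 0.015, so R = e^0.015 = 1.0151
Risk-neutral probability p = (e^0.015 − 0.8825)/(1.1331 − 0.8825) = 0.1326/0.2507 = 0.5291
Terminal stock prices: S_uu = 51.36, S_ud = 40, S_dd = 31.15
Terminal payoffs (K − S): max(-16.36, 0) = 0, max(-5, 0) = 0, max(3.848, 0) = 3.848
Node u (S = 45.33): V_u = e^(−0.015)·[0.5291·0.0000 + 0.4709·0.0000] = 0.0000
Node d (S = 35.3): V_d = e^(−0.015)·[0.5291·0.0000 + 0.4709·3.8480] = 1.7851
Node 0 (S = 40): V_0 = e^(−0.015)·[0.5291·0.0000 + 0.4709·1.7851] = 0.8281

0.83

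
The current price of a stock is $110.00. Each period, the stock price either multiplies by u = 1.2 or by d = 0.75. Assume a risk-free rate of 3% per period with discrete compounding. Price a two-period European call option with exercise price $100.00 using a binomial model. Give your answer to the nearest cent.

$21.31

Risk-neutral probability p = (1 + 0.03 − 0.75)/(1.2 − 0.75) = 0.2800/0.4500 = 0.6222
Terminal stock prices: S_uu = 158.4, S_ud = 99, S_dd = 61.88
Terminal payoffs (S − K): max(58.4, 0) = 58.4, max(-1, 0) = 0, max(-38.12, 0) = 0
Node u (S = 132): V_u = 1/1.03·[0.6222·58.4000 + 0.3778·0.0000] = 35.2794
Node d (S = 82.5): V_d = 1/1.03·[0.6222·0.0000 + 0.3778·0.0000] = 0.0000
Node 0 (S = 110): V_0 = 1/1.03·[0.6222·35.2794 + 0.3778·0.0000] = 21.3123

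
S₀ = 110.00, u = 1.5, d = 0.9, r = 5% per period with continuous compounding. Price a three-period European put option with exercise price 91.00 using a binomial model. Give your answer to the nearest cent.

Risk-neutral probability p = (e^0.05 − 0.9)/(1.5 − 0.9) = 0.1513/0.6000 = 0.2521
Terminal stock prices: S_uuu = 371.2, S_uud = 222.8, S_udd = 133.7, S_ddd = 80.19
Terminal payoffs (K − S): max(-280.2, 0) = 0, max(-131.8, 0) = 0, max(-42.65, 0) = 0, max(10.81, 0) = 10.81
Node uu (S = 247.5): V_uu = e^(−0.05)·[0.2521·0.0000 + 0.7479·0.0000] = 0.0000
Node ud (S = 148.5): V_ud = e^(−0.05)·[0.2521·0.0000 + 0.7479·0.0000] = 0.0000
Node dd (S = 89.1): V_dd = e^(−0.05)·[0.2521·0.0000 + 0.7479·10.8100] = 7.6903
Node u (S = 165): V_u = e^(−0.05)·[0.2521·0.0000 + 0.7479·0.0000] = 0.0000
Node d (S = 99): V_d = e^(−0.05)·[0.2521·0.0000 + 0.7479·7.6903] = 5.4709
Node 0 (S = 110): V_0 = e^(−0.05)·[0.2521·0.0000 + 0.7479·5.4709] = 3.8921

3.89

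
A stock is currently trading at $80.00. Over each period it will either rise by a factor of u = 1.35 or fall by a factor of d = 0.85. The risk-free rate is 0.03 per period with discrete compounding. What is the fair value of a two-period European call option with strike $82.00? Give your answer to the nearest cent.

$12.05

Risk-neutral probability p = (1 + 0.03 − 0.85)/(1.35 − 0.85) = 0.1800/0.5000 = 0.3600
Terminal stock prices: S_uu = 145.8, S_ud = 91.8, S_dd = 57.8
Terminal payoffs (S − K): max(63.8, 0) = 63.8, max(9.8, 0) = 9.8, max(-24.2, 0) = 0
Node u (S = 108): V_u = 1/1.03·[0.3600·63.8000 + 0.6400·9.8000] = 28.3883
Node d (S = 68): V_d = 1/1.03·[0.3600·9.8000 + 0.6400·0.0000] = 3.4252
Node 0 (S = 80): V_0 = 1/1.03·[0.3600·28.3883 + 0.6400·3.4252] = 12.0504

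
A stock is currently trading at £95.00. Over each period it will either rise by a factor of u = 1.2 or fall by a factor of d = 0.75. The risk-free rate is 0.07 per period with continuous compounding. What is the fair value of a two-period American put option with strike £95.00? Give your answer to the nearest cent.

£7.95

Risk-neutral probability p = (e^0.07 − 0.75)/(1.2 − 0.75) = 0.3225/0.4500 = 0.7167
Terminal stock prices: S_uu = 136.8, S_ud = 85.5, S_dd = 53.44
Terminal payoffs (K − S): max(-41.8, 0) = 0, max(9.5, 0) = 9.5, max(41.56, 0) = 41.56
Node u (S = 114): continuation = e^(−0.07)·[0.7167·0.0000 + 0.2833·9.5000] = 2.5095; exercise value = 0.0000 ≤ continuation, so V_u = 2.5095
Node d (S = 71.25): continuation = e^(−0.07)·[0.7167·9.5000 + 0.2833·41.5625] = 17.3274; exercise value = 23.7500 > continuation, so V_d = 23.7500 (exercise)
Node 0 (S = 95): continuation = e^(−0.07)·[0.7167·2.5095 + 0.2833·23.7500] = 7.9508; exercise value = 0.0000 ≤ continuation, so V_0 = 7.9508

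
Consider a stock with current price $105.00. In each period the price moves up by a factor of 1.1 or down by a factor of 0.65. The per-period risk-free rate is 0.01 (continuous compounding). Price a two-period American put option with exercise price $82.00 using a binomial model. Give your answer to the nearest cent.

Risk-neutral probability p = (e^0.01 − 0.65)/(1.1 − 0.65) = 0.3601/0.4500 = 0.8001
Terminal stock prices: S_uu = 127.1, S_ud = 75.08, S_dd = 44.36
Terminal payoffs (K − S): max(-45.05, 0) = 0, max(6.925, 0) = 6.925, max(37.64, 0) = 37.64
Node u (S = 115.5): continuation = e^(−0.01)·[0.8001·0.0000 + 0.1999·6.9250] = 1.3705; exercise value = 0.0000 ≤ continuation, so V_u = 1.3705
Node d (S = 68.25): continuation = e^(−0.01)·[0.8001·6.9250 + 0.1999·37.6375] = 12.9341; exercise value = 13.7500 > continuation, so V_d = 13.7500 (exercise)
Node 0 (S = 105): continuation = e^(−0.01)·[0.8001·1.3705 + 0.1999·13.7500] = 3.8067; exercise value = 0.0000 ≤ continuation, so V_0 = 3.8067

$3.81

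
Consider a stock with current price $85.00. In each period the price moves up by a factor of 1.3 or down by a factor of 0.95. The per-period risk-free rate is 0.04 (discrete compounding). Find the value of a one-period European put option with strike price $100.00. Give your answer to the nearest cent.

Risk-neutral probability p = (1 + 0.04 − 0.95)/(1.3 − 0.95) = 0.0900/0.3500 = 0.2571
Terminal stock prices: S_u = 110.5, S_d = 80.75
Terminal payoffs (K − S): max(-10.5, 0) = 0, max(19.25, 0) = 19.25
Node 0 (S = 85): V_0 = 1/1.04·[0.2571·0.0000 + 0.7429·19.2500] = 13.7500

$13.75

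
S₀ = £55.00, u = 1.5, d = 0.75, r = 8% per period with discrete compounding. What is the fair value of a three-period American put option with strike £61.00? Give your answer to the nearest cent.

£11.84

Risk-neutral probability p = (1 + 0.08 − 0.75)/(1.5 − 0.75) = 0.3300/0.7500 = 0.4400
Terminal stock prices: S_uuu = 185.6, S_uud = 92.81, S_udd = 46.41, S_ddd = 23.2
Terminal payoffs (K − S): max(-124.6, 0) = 0, max(-31.81, 0) = 0, max(14.59, 0) = 14.59, max(37.8, 0) = 37.8
Node uu (S = 123.8): continuation = 1/1.08·[0.4400·0.0000 + 0.5600·0.0000] = 0.0000; exercise value = 0.0000 ≤ continuation, so V_uu = 0.0000
Node ud (S = 61.88): continuation = 1/1.08·[0.4400·0.0000 + 0.5600·14.5938] = 7.5671; exercise value = 0.0000 ≤ continuation, so V_ud = 7.5671
Node dd (S = 30.94): continuation = 1/1.08·[0.4400·14.5938 + 0.5600·37.7969] = 25.5440; exercise value = 30.0625 > continuation, so V_dd = 30.0625 (exercise)
Node u (S = 82.5): continuation = 1/1.08·[0.4400·0.0000 + 0.5600·7.5671] = 3.9237; exercise value = 0.0000 ≤ continuation, so V_u = 3.9237
Node d (S = 41.25): continuation = 1/1.08·[0.4400·7.5671 + 0.5600·30.0625] = 18.6709; exercise value = 19.7500 > continuation, so V_d = 19.7500 (exercise)
Node 0 (S = 55): continuation = 1/1.08·[0.4400·3.9237 + 0.5600·19.7500] = 11.8393; exercise value = 6.0000 ≤ continuation, so V_0 = 11.8393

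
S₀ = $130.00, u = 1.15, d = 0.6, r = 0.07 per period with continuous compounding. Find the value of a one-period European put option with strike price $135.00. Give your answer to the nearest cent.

$7.49

Risk-neutral probability p = (e^0.07 − 0.6)/(1.15 − 0.6) = 0.4725/0.5500 = 0.8591
Terminal stock prices: S_u = 149.5, S_d = 78
Terminal payoffs (K − S): max(-14.5, 0) = 0, max(57, 0) = 57
Node 0 (S = 130): V_0 = e^(−0.07)·[0.8591·0.0000 + 0.1409·57.0000] = 7.4880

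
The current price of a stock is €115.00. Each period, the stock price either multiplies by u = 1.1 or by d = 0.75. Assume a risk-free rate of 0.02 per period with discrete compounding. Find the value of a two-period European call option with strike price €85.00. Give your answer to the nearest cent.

Risk-neutral probability p = (1 + 0.02 − 0.75)/(1.1 − 0.75) = 0.2700/0.3500 = 0.7714
Terminal stock prices: S_uu = 139.2, S_ud = 94.88, S_dd = 64.69
Terminal payoffs (S − K): max(54.15, 0) = 54.15, max(9.875, 0) = 9.875, max(-20.31, 0) = 0
Node u (S = 126.5): V_u = 1/1.02·[0.7714·54.1500 + 0.2286·9.8750] = 43.1667
Node d (S = 86.25): V_d = 1/1.02·[0.7714·9.8750 + 0.2286·0.0000] = 7.4685
Node 0 (S = 115): V_0 = 1/1.02·[0.7714·43.1667 + 0.2286·7.4685] = 34.3207

€34.32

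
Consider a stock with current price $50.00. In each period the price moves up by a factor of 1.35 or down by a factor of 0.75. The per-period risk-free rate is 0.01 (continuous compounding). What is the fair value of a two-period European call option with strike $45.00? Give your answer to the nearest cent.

Risk-neutral probability p = (e^0.01 − 0.75)/(1.35 − 0.75) = 0.2601/0.6000 = 0.4334
Terminal stock prices: S_uu = 91.13, S_ud = 50.62, S_dd = 28.12
Terminal payoffs (S − K): max(46.13, 0) = 46.13, max(5.625, 0) = 5.625, max(-16.88, 0) = 0
Node u (S = 67.5): V_u = e^(−0.01)·[0.4334·46.1250 + 0.5666·5.6250] = 22.9478
Node d (S = 37.5): V_d = e^(−0.01)·[0.4334·5.6250 + 0.5666·0.0000] = 2.4137
Node 0 (S = 50): V_0 = e^(−0.01)·[0.4334·22.9478 + 0.5666·2.4137] = 11.2009

$11.20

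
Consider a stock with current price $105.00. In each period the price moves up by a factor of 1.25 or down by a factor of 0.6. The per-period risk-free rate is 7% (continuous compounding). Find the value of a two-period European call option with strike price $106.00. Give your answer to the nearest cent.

$26.67

Risk-neutral probability p = (e^0.07 − 0.6)/(1.25 − 0.6) = 0.4725/0.6500 = 0.7269
Terminal stock prices: S_uu = 164.1, S_ud = 78.75, S_dd = 37.8
Terminal payoffs (S − K): max(58.06, 0) = 58.06, max(-27.25, 0) = 0, max(-68.2, 0) = 0
Node u (S = 131.2): V_u = e^(−0.07)·[0.7269·58.0625 + 0.2731·0.0000] = 39.3542
Node d (S = 63): V_d = e^(−0.07)·[0.7269·0.0000 + 0.2731·0.0000] = 0.0000
Node 0 (S = 105): V_0 = e^(−0.07)·[0.7269·39.3542 + 0.2731·0.0000] = 26.6739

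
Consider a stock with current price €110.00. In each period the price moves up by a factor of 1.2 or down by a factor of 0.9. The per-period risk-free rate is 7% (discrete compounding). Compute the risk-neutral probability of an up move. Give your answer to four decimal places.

p = 0.5667

Risk-neutral probability p = (1 + 0.07 − 0.9)/(1.2 − 0.9) = 0.1700/0.3000 = 0.5667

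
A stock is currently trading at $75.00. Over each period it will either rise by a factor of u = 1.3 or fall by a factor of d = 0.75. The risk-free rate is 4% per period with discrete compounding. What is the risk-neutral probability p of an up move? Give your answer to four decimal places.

p = 0.5273

Risk-neutral probability p = (1 + 0.04 − 0.75)/(1.3 − 0.75) = 0.2900/0.5500 = 0.5273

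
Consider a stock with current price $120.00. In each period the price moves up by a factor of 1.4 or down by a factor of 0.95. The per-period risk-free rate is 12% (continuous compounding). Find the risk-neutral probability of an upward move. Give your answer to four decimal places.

Risk-neutral probability p = (e^0.12 − 0.95)/(1.4 − 0.95) = 0.1775/0.4500 = 0.3944

p = 0.3944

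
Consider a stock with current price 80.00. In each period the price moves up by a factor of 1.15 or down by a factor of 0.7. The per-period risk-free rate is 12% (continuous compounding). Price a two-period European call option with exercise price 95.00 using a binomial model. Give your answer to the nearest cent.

7.67

Risk-neutral probability p = (e^0.12 − 0.7)/(1.15 − 0.7) = 0.4275/0.4500 = 0.9500
Terminal stock prices: S_uu = 105.8, S_ud = 64.4, S_dd = 39.2
Terminal payoffs (S − K): max(10.8, 0) = 10.8, max(-30.6, 0) = 0, max(-55.8, 0) = 0
Node u (S = 92): V_u = e^(−0.12)·[0.9500·10.8000 + 0.0500·0.0000] = 9.0997
Node d (S = 56): V_d = e^(−0.12)·[0.9500·0.0000 + 0.0500·0.0000] = 0.0000
Node 0 (S = 80): V_0 = e^(−0.12)·[0.9500·9.0997 + 0.0500·0.0000] = 7.6671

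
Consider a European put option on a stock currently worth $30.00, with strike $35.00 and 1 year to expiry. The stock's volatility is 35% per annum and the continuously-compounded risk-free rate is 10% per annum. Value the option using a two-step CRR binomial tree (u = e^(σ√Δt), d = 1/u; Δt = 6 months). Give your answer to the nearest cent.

CRR parameters: u = e^(σ√Δt) = e^(0.35·√0.5) = 1.2808, d = 1/u = 0.7808
Per-period rate: rΔt = 0.1·0.5 = 0.05, so R = e^0.05 = 1.0513
Risk-neutral probability p = (e^0.05 − 0.7808)/(1.2808 − 0.7808) = 0.2705/0.5000 = 0.5410
Terminal stock prices: S_uu = 49.21, S_ud = 30, S_dd = 18.29
Terminal payoffs (K − S): max(-14.21, 0) = 0, max(5, 0) = 5, max(16.71, 0) = 16.71
Node u (S = 38.42): V_u = e^(−0.05)·[0.5410·0.0000 + 0.4590·5.0000] = 2.1832
Node d (S = 23.42): V_d = e^(−0.05)·[0.5410·5.0000 + 0.4590·16.7124] = 9.8702
Node 0 (S = 30): V_0 = e^(−0.05)·[0.5410·2.1832 + 0.4590·9.8702] = 5.4332

$5.43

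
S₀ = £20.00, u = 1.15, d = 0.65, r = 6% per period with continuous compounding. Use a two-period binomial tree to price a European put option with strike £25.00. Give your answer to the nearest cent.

£3.05

Risk-neutral probability p = (e^0.06 − 0.65)/(1.15 − 0.65) = 0.4118/0.5000 = 0.8237
Terminal stock prices: S_uu = 26.45, S_ud = 14.95, S_dd = 8.45
Terminal payoffs (K − S): max(-1.45, 0) = 0, max(10.05, 0) = 10.05, max(16.55, 0) = 16.55
Node u (S = 23): V_u = e^(−0.06)·[0.8237·0.0000 + 0.1763·10.0500] = 1.6689
Node d (S = 13): V_d = e^(−0.06)·[0.8237·10.0500 + 0.1763·16.5500] = 10.5441
Node 0 (S = 20): V_0 = e^(−0.06)·[0.8237·1.6689 + 0.1763·10.5441] = 3.0455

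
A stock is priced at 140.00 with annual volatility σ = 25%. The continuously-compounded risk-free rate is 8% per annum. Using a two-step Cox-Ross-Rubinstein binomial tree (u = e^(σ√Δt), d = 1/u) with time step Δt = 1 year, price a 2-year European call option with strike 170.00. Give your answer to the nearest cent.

18.82

CRR parameters: u = e^(σ√Δt) = e^(0.25·√1) = 1.2840, d = 1/u = 0.7788
Per-period rate: rΔt = 0.08·1 = 0.08, so R = e^0.08 = 1.0833
Risk-neutral probability p = (e^0.08 − 0.7788)/(1.2840 − 0.7788) = 0.3045/0.5052 = 0.6027
Terminal stock prices: S_uu = 230.8, S_ud = 140, S_dd = 84.91
Terminal payoffs (S − K): max(60.82, 0) = 60.82, max(-30, 0) = 0, max(-85.09, 0) = 0
Node u (S = 179.8): V_u = e^(−0.08)·[0.6027·60.8210 + 0.3973·0.0000] = 33.8371
Node d (S = 109): V_d = e^(−0.08)·[0.6027·0.0000 + 0.3973·0.0000] = 0.0000
Node 0 (S = 140): V_0 = e^(−0.08)·[0.6027·33.8371 + 0.3973·0.0000] = 18.8249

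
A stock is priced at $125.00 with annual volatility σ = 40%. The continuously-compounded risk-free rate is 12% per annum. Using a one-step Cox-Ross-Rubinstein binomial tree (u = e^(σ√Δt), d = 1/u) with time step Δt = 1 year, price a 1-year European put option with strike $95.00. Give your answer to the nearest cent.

$4.41

CRR parameters: u = e^(σ√Δt) = e^(0.4·√1) = 1.4918, d = 1/u = 0.6703
Per-period rate: rΔt = 0.12·1 = 0.12, so R = e^0.12 = 1.1275
Risk-neutral probability p = (e^0.12 − 0.6703)/(1.4918 − 0.6703) = 0.4572/0.8215 = 0.5565
Terminal stock prices: S_u = 186.5, S_d = 83.79
Terminal payoffs (K − S): max(-91.48, 0) = 0, max(11.21, 0) = 11.21
Node 0 (S = 125): V_0 = e^(−0.12)·[0.5565·0.0000 + 0.4435·11.2100] = 4.4093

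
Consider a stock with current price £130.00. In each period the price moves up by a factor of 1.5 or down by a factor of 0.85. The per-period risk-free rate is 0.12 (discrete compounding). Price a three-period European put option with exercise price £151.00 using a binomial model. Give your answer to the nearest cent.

£13.19

Risk-neutral probability p = (1 + 0.12 − 0.85)/(1.5 − 0.85) = 0.2700/0.6500 = 0.4154
Terminal stock prices: S_uuu = 438.8, S_uud = 248.6, S_udd = 140.9, S_ddd = 79.84
Terminal payoffs (K − S): max(-287.8, 0) = 0, max(-97.62, 0) = 0, max(10.11, 0) = 10.11, max(71.16, 0) = 71.16
Node uu (S = 292.5): V_uu = 1/1.12·[0.4154·0.0000 + 0.5846·0.0000] = 0.0000
Node ud (S = 165.8): V_ud = 1/1.12·[0.4154·0.0000 + 0.5846·10.1125] = 5.2785
Node dd (S = 93.92): V_dd = 1/1.12·[0.4154·10.1125 + 0.5846·71.1638] = 40.8964
Node u (S = 195): V_u = 1/1.12·[0.4154·0.0000 + 0.5846·5.2785] = 2.7553
Node d (S = 110.5): V_d = 1/1.12·[0.4154·5.2785 + 0.5846·40.8964] = 23.3047
Node 0 (S = 130): V_0 = 1/1.12·[0.4154·2.7553 + 0.5846·23.3047] = 13.1864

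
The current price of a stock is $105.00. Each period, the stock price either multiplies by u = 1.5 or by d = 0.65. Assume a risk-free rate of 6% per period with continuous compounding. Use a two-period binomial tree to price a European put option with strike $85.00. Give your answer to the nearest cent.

Risk-neutral probability p = (e^0.06 − 0.65)/(1.5 − 0.65) = 0.4118/0.8500 = 0.4845
Terminal stock prices: S_uu = 236.2, S_ud = 102.4, S_dd = 44.36
Terminal payoffs (K − S): max(-151.2, 0) = 0, max(-17.38, 0) = 0, max(40.64, 0) = 40.64
Node u (S = 157.5): V_u = e^(−0.06)·[0.4845·0.0000 + 0.5155·0.0000] = 0.0000
Node d (S = 68.25): V_d = e^(−0.06)·[0.4845·0.0000 + 0.5155·40.6375] = 19.7282
Node 0 (S = 105): V_0 = e^(−0.06)·[0.4845·0.0000 + 0.5155·19.7282] = 9.5774

$9.58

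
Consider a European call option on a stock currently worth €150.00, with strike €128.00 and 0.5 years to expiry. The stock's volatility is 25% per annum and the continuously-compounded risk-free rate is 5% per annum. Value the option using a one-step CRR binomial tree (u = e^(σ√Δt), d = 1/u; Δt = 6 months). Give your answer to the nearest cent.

€26.22

CRR parameters: u = e^(σ√Δt) = e^(0.25·√0.5) = 1.1934, d = 1/u = 0.8380
Per-period rate: rΔt = 0.05·0.5 = 0.025, so R = e^0.025 = 1.0253
Risk-neutral probability p = (e^0.025 − 0.8380)/(1.1934 − 0.8380) = 0.1873/0.3554 = 0.5272
Terminal stock prices: S_u = 179, S_d = 125.7
Terminal payoffs (S − K): max(51, 0) = 51, max(-2.305, 0) = 0
Node 0 (S = 150): V_0 = e^(−0.025)·[0.5272·51.0047 + 0.4728·0.0000] = 26.2233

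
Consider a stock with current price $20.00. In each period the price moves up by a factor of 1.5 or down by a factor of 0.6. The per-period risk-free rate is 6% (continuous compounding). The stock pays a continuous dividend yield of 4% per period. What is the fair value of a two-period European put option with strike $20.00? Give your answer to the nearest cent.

Per-period risk-free factor R = e^0.06 = 1.0618; dividend-adjusted growth = e^(0.06−0.04) = 1.0202.
Risk-neutral probability p = (1.0202 − 0.6)/(1.5 − 0.6) = 0.4202/0.9000 = 0.4669
Terminal stock prices: S_uu = 45, S_ud = 18, S_dd = 7.2
Terminal payoffs (K − S): max(-25, 0) = 0, max(2, 0) = 2, max(12.8, 0) = 12.8
Node u (S = 30): V_u = e^(−0.06)·[0.4669·0.0000 + 0.5331·2.0000] = 1.0041
Node d (S = 12): V_d = e^(−0.06)·[0.4669·2.0000 + 0.5331·12.8000] = 7.3058
Node 0 (S = 20): V_0 = e^(−0.06)·[0.4669·1.0041 + 0.5331·7.3058] = 4.1095

$4.11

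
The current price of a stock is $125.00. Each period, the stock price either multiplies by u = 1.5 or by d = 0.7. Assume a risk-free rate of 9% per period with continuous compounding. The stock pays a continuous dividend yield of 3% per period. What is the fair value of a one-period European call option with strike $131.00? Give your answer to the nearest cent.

$23.36

Per-period risk-free factor R = e^0.09 = 1.0942; dividend-adjusted growth = e^(0.09−0.03) = 1.0618.
Risk-neutral probability p = (1.0618 − 0.7)/(1.5 − 0.7) = 0.3618/0.8000 = 0.4523
Terminal stock prices: S_u = 187.5, S_d = 87.5
Terminal payoffs (S − K): max(56.5, 0) = 56.5, max(-43.5, 0) = 0
Node 0 (S = 125): V_0 = e^(−0.09)·[0.4523·56.5000 + 0.5477·0.0000] = 23.3552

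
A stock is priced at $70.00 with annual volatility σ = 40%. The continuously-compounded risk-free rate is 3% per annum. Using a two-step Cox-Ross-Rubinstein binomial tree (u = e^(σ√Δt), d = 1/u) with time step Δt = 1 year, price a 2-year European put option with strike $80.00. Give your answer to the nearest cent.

$19.06

CRR parameters: u = e^(σ√Δt) = e^(0.4·√1) = 1.4918, d = 1/u = 0.6703
Per-period rate: rΔt = 0.03·1 = 0.03, so R = e^0.03 = 1.0305
Risk-neutral probability p = (e^0.03 − 0.6703)/(1.4918 − 0.6703) = 0.3601/0.8215 = 0.4384
Terminal stock prices: S_uu = 155.8, S_ud = 70, S_dd = 31.45
Terminal payoffs (K − S): max(-75.79, 0) = 0, max(10, 0) = 10, max(48.55, 0) = 48.55
Node u (S = 104.4): V_u = e^(−0.03)·[0.4384·0.0000 + 0.5616·10.0000] = 5.4502
Node d (S = 46.92): V_d = e^(−0.03)·[0.4384·10.0000 + 0.5616·48.5470] = 30.7132
Node 0 (S = 70): V_0 = e^(−0.03)·[0.4384·5.4502 + 0.5616·30.7132] = 19.0579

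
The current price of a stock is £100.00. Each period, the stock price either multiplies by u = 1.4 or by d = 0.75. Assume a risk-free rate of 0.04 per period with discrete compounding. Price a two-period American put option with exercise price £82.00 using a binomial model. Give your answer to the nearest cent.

Risk-neutral probability p = (1 + 0.04 − 0.75)/(1.4 − 0.75) = 0.2900/0.6500 = 0.4462
Terminal stock prices: S_uu = 196, S_ud = 105, S_dd = 56.25
Terminal payoffs (K − S): max(-114, 0) = 0, max(-23, 0) = 0, max(25.75, 0) = 25.75
Node u (S = 140): continuation = 1/1.04·[0.4462·0.0000 + 0.5538·0.0000] = 0.0000; exercise value = 0.0000 ≤ continuation, so V_u = 0.0000
Node d (S = 75): continuation = 1/1.04·[0.4462·0.0000 + 0.5538·25.7500] = 13.7130; exercise value = 7.0000 ≤ continuation, so V_d = 13.7130
Node 0 (S = 100): continuation = 1/1.04·[0.4462·0.0000 + 0.5538·13.7130] = 7.3028; exercise value = 0.0000 ≤ continuation, so V_0 = 7.3028

£7.30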